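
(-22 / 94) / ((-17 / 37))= 407 / 799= 0.51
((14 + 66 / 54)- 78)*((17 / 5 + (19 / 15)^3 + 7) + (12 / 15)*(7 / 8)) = -10016659 / 12150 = -824.42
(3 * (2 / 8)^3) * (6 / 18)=0.02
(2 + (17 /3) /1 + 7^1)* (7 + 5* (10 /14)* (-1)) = 352 /7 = 50.29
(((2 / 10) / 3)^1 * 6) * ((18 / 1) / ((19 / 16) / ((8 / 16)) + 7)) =96 / 125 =0.77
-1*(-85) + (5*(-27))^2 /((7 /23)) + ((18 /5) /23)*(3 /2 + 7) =48274621 /805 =59968.47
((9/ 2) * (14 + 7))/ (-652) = -189/ 1304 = -0.14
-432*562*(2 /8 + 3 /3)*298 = -90437040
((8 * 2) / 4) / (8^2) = 1 / 16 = 0.06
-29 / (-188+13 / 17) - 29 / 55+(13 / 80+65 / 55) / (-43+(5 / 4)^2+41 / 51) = -2353611083 / 5804630205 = -0.41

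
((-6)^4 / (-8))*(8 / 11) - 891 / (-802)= -1029591 / 8822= -116.71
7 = 7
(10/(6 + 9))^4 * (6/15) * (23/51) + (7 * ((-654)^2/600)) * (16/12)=687129434/103275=6653.40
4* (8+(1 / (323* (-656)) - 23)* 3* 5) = -71406271 / 52972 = -1348.00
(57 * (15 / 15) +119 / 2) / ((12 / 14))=1631 / 12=135.92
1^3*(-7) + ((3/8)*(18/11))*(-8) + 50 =419/11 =38.09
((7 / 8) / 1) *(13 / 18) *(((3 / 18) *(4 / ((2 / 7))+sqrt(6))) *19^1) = 1729 *sqrt(6) / 864+12103 / 432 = 32.92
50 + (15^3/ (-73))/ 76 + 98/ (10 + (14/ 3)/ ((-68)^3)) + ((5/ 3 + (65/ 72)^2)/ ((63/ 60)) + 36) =17368746397984819/ 178040214956016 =97.56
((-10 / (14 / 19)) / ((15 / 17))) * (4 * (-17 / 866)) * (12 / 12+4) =6.04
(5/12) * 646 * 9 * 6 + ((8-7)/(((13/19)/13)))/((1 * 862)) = 12529189/862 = 14535.02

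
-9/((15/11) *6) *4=-22/5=-4.40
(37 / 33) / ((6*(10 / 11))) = 37 / 180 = 0.21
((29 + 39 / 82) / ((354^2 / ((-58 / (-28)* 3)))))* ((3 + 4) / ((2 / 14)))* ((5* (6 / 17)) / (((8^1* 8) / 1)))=2453255 / 1242243584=0.00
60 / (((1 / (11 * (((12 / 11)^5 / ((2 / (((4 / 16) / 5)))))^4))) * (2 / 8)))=44926874911493849088 / 7644886306051818286375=0.01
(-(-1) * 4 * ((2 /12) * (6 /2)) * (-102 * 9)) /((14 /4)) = -524.57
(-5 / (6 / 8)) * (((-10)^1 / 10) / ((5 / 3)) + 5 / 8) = -1 / 6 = -0.17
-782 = -782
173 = 173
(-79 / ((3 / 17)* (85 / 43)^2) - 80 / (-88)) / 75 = -1594031 / 1051875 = -1.52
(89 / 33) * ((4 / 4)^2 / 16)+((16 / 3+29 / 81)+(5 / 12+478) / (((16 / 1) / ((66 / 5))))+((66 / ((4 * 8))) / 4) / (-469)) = 53562402263 / 133721280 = 400.55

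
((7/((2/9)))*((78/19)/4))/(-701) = -2457/53276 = -0.05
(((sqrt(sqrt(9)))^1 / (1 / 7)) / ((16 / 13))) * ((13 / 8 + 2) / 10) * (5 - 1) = 2639 * sqrt(3) / 320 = 14.28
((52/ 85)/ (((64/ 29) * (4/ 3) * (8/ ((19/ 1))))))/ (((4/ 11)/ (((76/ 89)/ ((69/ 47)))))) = 70362149/ 89085440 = 0.79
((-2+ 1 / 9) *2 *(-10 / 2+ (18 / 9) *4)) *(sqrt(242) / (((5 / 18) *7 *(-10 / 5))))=1122 *sqrt(2) / 35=45.34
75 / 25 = 3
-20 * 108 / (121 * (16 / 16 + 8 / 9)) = -19440 / 2057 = -9.45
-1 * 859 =-859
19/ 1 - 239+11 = -209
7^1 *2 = 14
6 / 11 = 0.55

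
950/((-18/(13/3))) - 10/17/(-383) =-40205155/175797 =-228.70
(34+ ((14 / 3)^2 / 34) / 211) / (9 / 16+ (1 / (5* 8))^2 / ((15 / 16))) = 2195440000 / 36361419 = 60.38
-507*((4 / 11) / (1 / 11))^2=-8112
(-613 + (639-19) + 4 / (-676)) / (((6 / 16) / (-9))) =-28368 / 169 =-167.86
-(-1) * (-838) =-838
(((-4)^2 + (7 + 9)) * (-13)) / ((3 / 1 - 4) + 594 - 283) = -208 / 155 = -1.34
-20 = -20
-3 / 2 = -1.50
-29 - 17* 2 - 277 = -340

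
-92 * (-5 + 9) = -368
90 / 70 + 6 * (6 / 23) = 2.85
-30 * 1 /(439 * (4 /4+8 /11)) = -330 /8341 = -0.04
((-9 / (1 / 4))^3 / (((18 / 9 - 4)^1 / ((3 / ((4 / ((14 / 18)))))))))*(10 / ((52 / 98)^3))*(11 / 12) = 3668884065 / 4394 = 834975.89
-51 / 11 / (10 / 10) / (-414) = 17 / 1518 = 0.01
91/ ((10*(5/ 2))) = 91/ 25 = 3.64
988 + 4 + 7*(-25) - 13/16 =13059/16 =816.19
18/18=1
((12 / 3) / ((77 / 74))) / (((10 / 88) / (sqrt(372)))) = 652.46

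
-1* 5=-5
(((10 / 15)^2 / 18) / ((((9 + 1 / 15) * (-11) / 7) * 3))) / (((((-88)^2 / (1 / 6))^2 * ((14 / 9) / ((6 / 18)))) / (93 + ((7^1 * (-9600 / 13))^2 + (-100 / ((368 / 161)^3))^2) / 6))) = -23676563766647885 / 92718503914719619842048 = -0.00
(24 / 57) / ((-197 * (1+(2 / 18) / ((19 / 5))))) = -9 / 4334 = -0.00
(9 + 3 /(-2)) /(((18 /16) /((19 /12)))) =10.56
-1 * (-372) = 372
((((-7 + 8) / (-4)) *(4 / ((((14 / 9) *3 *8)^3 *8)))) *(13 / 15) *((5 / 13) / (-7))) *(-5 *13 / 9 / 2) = -65 / 157351936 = -0.00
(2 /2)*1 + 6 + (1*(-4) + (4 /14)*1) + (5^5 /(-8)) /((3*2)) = -20771 /336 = -61.82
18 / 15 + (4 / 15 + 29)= 457 / 15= 30.47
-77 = -77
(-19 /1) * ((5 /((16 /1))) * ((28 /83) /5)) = -133 /332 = -0.40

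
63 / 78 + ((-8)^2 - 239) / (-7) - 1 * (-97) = 122.81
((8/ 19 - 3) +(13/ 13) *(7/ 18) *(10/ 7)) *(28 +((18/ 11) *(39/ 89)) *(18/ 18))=-9727444/ 167409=-58.11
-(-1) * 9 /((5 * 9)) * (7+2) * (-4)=-36 /5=-7.20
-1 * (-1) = 1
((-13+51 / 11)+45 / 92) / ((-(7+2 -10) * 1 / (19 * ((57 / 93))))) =-2876809 / 31372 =-91.70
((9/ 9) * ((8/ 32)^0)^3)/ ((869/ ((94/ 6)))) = 47/ 2607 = 0.02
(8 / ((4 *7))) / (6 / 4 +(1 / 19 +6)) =76 / 2009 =0.04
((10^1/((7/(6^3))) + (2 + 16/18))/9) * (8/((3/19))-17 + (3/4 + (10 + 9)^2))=46553195/3402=13684.07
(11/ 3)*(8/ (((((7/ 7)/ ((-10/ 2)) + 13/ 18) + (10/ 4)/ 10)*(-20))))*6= -1584/ 139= -11.40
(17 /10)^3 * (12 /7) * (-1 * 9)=-132651 /1750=-75.80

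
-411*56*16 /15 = -24550.40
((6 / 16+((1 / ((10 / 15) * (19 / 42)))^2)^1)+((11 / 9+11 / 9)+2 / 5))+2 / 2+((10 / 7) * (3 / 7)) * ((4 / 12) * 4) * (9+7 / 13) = 1904077363 / 82784520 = 23.00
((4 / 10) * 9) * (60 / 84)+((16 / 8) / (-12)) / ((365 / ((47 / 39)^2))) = 59942357 / 23316930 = 2.57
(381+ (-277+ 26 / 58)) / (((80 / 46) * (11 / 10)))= 69667 / 1276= 54.60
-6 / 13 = -0.46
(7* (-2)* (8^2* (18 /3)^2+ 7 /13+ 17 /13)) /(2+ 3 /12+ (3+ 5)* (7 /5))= -8393280 /3497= -2400.14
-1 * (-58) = 58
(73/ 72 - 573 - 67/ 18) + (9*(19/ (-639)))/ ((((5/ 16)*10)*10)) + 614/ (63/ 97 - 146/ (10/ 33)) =-1593310214069/ 2761403000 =-576.99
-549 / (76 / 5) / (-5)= 549 / 76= 7.22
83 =83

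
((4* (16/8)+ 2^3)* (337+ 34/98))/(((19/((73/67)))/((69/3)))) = 23371680/3283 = 7119.00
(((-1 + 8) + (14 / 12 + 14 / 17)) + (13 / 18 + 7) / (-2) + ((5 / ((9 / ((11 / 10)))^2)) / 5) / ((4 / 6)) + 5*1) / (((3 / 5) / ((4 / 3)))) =931907 / 41310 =22.56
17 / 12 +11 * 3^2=1205 / 12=100.42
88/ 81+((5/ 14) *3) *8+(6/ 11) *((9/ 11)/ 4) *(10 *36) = 3418216/ 68607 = 49.82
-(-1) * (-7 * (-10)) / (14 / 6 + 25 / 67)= 7035 / 272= 25.86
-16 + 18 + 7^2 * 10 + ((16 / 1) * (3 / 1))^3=111084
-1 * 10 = -10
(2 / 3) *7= 14 / 3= 4.67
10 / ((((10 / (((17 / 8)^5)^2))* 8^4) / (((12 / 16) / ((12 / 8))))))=2015993900449 / 8796093022208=0.23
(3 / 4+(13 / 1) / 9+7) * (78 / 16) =44.82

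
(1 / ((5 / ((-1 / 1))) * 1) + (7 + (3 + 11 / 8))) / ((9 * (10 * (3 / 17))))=2533 / 3600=0.70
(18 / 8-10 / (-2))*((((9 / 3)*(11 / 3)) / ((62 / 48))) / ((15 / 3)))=1914 / 155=12.35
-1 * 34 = -34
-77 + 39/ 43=-3272/ 43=-76.09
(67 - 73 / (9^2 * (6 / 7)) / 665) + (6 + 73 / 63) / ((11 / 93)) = 41213909 / 323190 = 127.52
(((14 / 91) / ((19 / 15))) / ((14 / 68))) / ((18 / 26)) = 340 / 399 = 0.85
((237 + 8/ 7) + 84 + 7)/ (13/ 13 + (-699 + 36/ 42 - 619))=-768/ 3071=-0.25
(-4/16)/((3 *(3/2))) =-0.06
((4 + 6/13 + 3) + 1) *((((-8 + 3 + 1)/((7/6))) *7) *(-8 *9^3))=15396480/13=1184344.62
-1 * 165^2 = -27225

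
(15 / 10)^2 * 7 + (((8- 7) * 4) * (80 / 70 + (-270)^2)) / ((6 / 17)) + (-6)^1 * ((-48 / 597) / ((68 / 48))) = 234791159581 / 284172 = 826229.04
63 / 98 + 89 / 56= 125 / 56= 2.23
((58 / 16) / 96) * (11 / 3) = 319 / 2304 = 0.14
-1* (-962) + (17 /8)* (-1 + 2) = 7713 /8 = 964.12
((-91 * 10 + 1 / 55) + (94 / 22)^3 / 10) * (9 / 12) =-7204821 / 10648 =-676.64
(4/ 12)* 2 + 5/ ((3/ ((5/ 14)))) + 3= 179/ 42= 4.26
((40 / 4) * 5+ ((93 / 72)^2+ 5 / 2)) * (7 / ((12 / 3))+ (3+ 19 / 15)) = 11263561 / 34560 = 325.91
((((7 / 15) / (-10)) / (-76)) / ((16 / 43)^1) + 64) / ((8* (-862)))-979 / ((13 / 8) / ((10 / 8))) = -12314311376713 / 16351795200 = -753.09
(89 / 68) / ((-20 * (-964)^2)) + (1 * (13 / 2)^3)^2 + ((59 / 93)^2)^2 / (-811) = 5782634771171632747991321 / 76673559350588348160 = 75418.89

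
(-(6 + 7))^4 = 28561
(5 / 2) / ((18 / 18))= 5 / 2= 2.50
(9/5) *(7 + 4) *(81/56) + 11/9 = 75251/2520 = 29.86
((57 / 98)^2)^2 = 10556001 / 92236816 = 0.11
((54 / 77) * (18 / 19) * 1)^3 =918330048 / 3131359847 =0.29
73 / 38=1.92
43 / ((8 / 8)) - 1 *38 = 5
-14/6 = -7/3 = -2.33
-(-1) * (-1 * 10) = -10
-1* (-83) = 83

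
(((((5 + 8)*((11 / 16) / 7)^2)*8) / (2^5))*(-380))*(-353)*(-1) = -52750555 / 12544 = -4205.24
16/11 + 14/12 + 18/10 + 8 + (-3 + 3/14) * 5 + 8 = 6.49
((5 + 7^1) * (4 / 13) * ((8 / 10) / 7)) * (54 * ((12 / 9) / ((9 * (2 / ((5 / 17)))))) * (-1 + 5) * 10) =30720 / 1547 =19.86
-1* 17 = -17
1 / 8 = 0.12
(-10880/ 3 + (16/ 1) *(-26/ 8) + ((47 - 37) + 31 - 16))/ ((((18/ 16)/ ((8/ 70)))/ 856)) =-317718.21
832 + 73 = 905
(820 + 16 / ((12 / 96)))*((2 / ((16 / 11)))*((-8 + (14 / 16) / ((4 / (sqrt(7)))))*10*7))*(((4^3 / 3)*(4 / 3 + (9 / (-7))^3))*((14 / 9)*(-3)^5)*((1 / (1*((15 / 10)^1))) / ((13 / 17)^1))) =-369868646400 / 91 + 1444799400*sqrt(7) / 13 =-3770446011.57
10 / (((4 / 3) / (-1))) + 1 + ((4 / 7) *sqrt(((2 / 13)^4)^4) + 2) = -51391033375 / 11420230094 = -4.50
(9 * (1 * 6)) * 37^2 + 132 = 74058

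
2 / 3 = 0.67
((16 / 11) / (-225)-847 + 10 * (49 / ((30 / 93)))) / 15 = 1663184 / 37125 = 44.80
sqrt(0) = 0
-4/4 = -1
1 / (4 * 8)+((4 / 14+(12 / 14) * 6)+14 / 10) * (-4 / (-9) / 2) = 15611 / 10080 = 1.55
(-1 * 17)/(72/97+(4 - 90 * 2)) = 97/1000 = 0.10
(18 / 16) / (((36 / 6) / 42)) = 7.88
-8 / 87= -0.09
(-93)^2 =8649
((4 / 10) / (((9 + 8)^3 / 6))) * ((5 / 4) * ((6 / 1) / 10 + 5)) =84 / 24565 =0.00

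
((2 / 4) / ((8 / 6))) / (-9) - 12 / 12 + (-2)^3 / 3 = -89 / 24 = -3.71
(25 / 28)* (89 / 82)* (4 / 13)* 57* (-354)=-6016.62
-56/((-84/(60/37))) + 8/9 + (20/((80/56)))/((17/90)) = 430732/5661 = 76.09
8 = 8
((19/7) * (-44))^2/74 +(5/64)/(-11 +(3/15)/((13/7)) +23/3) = 380151649/1972544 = 192.72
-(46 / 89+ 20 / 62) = -2316 / 2759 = -0.84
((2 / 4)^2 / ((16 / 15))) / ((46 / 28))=0.14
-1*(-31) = 31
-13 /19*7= -91 /19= -4.79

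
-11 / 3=-3.67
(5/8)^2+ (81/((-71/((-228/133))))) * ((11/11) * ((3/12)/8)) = 14369/31808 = 0.45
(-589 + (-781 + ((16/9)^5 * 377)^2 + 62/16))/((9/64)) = 10001134384693458424/31381059609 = 318699703.24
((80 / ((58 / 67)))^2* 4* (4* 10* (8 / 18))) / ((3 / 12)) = 2429243.49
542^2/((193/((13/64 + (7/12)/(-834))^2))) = 19290516057409/309294277632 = 62.37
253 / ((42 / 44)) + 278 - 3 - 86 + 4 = 9619 / 21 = 458.05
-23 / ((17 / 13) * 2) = -299 / 34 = -8.79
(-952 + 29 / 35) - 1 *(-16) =-935.17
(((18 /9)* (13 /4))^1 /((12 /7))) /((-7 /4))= -13 /6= -2.17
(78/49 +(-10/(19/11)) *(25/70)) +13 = 11660/931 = 12.52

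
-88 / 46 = -1.91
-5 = -5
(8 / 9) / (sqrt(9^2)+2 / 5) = 40 / 423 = 0.09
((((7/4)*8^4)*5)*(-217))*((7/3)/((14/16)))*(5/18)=-155545600/27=-5760948.15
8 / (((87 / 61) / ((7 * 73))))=249368 / 87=2866.30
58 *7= 406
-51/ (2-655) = 51/ 653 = 0.08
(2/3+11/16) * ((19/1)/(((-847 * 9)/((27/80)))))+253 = 54858249/216832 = 253.00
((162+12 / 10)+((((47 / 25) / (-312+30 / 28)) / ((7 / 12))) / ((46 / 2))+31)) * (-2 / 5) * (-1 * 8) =621.44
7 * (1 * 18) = 126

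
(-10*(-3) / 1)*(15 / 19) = 450 / 19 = 23.68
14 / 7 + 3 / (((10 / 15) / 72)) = 326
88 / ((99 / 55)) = 440 / 9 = 48.89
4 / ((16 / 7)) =7 / 4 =1.75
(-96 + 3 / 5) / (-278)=477 / 1390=0.34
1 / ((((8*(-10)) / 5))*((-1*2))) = 1 / 32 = 0.03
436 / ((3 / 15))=2180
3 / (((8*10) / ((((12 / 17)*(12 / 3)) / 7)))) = 9 / 595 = 0.02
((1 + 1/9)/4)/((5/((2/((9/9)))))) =1/9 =0.11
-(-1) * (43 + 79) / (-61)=-2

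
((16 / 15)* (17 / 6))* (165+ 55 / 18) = 41140 / 81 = 507.90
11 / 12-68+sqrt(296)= -805 / 12+2 *sqrt(74)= -49.88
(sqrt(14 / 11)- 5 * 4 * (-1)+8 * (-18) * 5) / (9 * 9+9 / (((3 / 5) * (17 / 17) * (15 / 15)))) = -175 / 24+sqrt(154) / 1056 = -7.28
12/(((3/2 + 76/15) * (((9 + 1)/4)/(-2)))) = -288/197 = -1.46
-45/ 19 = -2.37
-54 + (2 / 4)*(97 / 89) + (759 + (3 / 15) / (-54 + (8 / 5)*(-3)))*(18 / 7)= 115895785 / 61054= 1898.25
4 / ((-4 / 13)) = -13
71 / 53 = 1.34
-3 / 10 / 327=-1 / 1090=-0.00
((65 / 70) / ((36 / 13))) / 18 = 169 / 9072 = 0.02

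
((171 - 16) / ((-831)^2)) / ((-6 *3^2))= -155 / 37290294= -0.00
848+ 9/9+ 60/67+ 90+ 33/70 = 940.37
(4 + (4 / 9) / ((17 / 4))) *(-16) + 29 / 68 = -39931 / 612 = -65.25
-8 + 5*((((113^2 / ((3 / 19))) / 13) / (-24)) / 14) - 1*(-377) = 3622321 / 13104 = 276.43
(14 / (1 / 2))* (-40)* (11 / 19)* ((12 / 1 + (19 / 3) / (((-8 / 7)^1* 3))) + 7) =-100100 / 9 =-11122.22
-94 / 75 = -1.25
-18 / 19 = -0.95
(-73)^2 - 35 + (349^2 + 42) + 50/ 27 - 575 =3417224/ 27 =126563.85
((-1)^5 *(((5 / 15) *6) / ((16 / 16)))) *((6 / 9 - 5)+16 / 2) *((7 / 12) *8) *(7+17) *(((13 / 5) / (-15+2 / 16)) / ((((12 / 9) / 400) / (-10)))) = -7321600 / 17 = -430682.35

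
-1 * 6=-6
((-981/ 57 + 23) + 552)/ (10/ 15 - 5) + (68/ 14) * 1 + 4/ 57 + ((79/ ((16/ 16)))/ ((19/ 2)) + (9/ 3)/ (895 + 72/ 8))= -541464167/ 4689048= -115.47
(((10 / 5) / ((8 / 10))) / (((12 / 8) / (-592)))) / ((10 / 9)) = -888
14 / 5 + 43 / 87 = 1433 / 435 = 3.29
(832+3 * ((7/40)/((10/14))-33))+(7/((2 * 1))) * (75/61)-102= 7759667/12200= 636.04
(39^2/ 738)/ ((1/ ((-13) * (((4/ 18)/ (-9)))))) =2197/ 3321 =0.66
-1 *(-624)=624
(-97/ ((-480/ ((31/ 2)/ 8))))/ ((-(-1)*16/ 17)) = 51119/ 122880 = 0.42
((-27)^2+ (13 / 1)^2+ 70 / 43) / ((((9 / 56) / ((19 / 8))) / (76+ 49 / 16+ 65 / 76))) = 38248805 / 36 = 1062466.81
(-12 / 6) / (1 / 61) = -122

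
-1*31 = -31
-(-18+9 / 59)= 1053 / 59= 17.85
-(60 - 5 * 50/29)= -1490/29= -51.38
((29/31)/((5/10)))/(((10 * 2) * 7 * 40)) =29/86800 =0.00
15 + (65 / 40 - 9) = 61 / 8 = 7.62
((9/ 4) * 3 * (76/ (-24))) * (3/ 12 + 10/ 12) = -741/ 32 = -23.16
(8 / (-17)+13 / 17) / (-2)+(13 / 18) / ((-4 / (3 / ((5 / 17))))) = -4057 / 2040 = -1.99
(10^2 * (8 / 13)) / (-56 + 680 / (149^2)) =-1110050 / 1009593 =-1.10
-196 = -196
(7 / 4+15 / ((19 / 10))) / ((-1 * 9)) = -733 / 684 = -1.07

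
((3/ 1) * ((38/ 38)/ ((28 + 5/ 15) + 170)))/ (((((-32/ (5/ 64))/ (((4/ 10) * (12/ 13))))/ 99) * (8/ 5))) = -2673/ 3168256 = -0.00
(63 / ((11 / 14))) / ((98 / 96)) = 864 / 11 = 78.55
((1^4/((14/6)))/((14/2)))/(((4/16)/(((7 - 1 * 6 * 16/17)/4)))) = 69/833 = 0.08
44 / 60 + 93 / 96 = 1.70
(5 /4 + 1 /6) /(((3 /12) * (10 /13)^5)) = 6311981 /300000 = 21.04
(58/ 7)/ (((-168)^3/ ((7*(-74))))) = 0.00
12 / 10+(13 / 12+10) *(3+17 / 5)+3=1127 / 15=75.13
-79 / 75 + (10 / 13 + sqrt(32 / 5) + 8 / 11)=4753 / 10725 + 4 * sqrt(10) / 5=2.97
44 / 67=0.66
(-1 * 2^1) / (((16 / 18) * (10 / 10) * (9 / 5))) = -5 / 4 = -1.25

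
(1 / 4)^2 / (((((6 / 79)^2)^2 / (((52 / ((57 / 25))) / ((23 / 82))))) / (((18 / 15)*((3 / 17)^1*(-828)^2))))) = 7162335644685 / 323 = 22174413760.63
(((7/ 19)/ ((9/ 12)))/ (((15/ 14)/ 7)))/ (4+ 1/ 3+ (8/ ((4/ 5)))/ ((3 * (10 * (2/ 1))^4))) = 0.74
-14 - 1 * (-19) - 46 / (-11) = 101 / 11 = 9.18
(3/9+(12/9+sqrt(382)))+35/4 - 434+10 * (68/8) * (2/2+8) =sqrt(382)+4097/12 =360.96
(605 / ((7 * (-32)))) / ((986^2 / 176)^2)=-73205 / 827019429614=-0.00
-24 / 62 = -12 / 31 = -0.39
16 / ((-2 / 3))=-24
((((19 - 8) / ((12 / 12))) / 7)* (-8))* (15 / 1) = -1320 / 7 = -188.57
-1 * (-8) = 8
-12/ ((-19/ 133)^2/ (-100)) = 58800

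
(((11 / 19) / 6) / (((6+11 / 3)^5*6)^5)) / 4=0.00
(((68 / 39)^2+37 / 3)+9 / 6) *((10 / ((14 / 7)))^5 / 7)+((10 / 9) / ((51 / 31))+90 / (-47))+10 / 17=384453048325 / 51041718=7532.13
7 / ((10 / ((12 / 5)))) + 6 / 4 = 159 / 50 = 3.18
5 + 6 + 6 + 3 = 20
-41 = -41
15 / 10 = 3 / 2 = 1.50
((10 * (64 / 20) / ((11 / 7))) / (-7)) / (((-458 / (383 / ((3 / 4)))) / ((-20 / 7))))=-490240 / 52899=-9.27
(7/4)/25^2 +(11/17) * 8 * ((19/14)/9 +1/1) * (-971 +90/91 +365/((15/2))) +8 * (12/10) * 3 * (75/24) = -3946067428319/730957500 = -5398.49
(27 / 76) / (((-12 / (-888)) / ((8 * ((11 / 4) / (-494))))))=-10989 / 9386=-1.17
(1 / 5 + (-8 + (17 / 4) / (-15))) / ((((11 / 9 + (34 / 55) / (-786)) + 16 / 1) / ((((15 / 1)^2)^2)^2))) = -5373497443359375 / 4466896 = -1202960051.76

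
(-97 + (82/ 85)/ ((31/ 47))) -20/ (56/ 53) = -4222649/ 36890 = -114.47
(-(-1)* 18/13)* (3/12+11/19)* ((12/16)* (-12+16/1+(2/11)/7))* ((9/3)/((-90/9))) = -22599/21736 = -1.04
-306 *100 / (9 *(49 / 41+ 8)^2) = -5715400 / 142129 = -40.21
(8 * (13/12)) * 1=26/3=8.67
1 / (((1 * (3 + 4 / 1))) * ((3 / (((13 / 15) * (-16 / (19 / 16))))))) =-3328 / 5985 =-0.56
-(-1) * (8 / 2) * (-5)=-20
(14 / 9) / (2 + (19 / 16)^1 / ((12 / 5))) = 896 / 1437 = 0.62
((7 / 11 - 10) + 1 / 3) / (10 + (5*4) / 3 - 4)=-149 / 209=-0.71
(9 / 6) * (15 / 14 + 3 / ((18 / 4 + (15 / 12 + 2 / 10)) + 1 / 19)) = 150525 / 63868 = 2.36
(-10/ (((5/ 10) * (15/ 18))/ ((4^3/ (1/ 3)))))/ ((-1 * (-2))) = -2304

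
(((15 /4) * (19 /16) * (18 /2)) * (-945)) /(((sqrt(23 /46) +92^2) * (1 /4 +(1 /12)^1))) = -13.42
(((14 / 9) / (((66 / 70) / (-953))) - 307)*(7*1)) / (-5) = 3907043 / 1485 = 2631.01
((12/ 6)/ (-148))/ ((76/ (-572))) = 143/ 1406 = 0.10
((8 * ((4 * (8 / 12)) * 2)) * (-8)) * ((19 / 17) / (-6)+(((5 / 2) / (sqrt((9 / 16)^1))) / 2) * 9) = -773632 / 153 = -5056.42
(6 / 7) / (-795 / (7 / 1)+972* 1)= 2 / 2003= 0.00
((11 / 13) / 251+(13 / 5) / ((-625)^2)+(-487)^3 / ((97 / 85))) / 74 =-62568093540031041607 / 45745730468750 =-1367736.24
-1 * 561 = -561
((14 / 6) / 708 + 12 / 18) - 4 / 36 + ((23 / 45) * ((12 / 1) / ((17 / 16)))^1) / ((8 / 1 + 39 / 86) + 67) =248111597 / 390508020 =0.64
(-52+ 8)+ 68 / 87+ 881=837.78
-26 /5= -5.20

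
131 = 131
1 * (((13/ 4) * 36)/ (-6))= -39/ 2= -19.50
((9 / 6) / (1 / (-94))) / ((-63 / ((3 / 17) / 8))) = 47 / 952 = 0.05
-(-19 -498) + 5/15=1552/3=517.33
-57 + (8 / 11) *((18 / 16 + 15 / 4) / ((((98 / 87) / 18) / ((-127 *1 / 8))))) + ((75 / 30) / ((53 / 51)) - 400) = -309435719 / 228536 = -1353.99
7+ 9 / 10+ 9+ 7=239 / 10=23.90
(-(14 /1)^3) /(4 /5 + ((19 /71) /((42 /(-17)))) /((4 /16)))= -10228260 /1367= -7482.27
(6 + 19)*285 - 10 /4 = 14245 /2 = 7122.50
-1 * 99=-99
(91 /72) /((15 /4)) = 91 /270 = 0.34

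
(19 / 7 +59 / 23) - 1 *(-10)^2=-15250 / 161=-94.72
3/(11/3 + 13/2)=18/61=0.30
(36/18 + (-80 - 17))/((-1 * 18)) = 95/18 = 5.28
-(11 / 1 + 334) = -345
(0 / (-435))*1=0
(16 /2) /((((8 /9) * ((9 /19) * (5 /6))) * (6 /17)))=323 /5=64.60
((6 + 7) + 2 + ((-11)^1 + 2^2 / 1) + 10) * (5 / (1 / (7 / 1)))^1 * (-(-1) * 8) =5040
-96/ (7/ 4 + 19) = -384/ 83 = -4.63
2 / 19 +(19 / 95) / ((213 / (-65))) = 179 / 4047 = 0.04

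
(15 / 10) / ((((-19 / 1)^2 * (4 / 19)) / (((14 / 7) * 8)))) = 6 / 19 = 0.32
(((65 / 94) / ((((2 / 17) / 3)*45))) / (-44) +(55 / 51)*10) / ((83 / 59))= 89401579 / 11671792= 7.66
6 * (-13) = -78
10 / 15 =2 / 3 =0.67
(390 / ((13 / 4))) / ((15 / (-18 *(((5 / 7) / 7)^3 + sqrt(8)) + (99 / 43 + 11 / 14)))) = 124202852 / 5058907 - 288 *sqrt(2) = -382.74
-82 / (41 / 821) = -1642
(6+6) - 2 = 10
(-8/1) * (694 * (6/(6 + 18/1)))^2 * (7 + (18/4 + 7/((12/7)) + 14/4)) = -27573661/6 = -4595610.17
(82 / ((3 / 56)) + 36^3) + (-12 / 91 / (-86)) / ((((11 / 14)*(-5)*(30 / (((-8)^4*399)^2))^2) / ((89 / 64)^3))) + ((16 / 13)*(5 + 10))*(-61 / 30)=-19184985381001319178282856 / 2305875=-8320045701090180160.80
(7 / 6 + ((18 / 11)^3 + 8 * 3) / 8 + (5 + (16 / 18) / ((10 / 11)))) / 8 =1280813 / 958320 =1.34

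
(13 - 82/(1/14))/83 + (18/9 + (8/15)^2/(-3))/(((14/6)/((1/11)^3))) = -2379222137/173994975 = -13.67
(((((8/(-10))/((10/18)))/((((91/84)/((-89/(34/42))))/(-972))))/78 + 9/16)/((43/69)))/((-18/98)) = 785952936699/49415600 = 15904.96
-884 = -884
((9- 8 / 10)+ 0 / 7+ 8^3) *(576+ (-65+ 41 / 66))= 29275989 / 110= 266145.35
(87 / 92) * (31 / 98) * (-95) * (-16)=512430 / 1127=454.69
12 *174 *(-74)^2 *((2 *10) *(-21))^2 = 2016937843200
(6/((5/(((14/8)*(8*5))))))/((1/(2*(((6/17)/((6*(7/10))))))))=240/17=14.12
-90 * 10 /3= -300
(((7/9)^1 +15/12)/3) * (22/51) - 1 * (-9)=25589/2754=9.29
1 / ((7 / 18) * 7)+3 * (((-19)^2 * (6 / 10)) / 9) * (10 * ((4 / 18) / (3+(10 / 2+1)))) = 72214 / 3969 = 18.19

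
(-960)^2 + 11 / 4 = 3686411 / 4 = 921602.75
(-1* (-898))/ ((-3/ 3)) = -898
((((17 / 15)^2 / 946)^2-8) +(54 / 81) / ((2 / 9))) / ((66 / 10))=-226525528979 / 299013808500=-0.76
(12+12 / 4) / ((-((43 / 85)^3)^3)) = -6912.66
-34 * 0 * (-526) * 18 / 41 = 0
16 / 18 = 8 / 9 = 0.89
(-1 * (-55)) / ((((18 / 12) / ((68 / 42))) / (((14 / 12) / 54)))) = 935 / 729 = 1.28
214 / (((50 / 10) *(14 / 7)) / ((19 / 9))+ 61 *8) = 2033 / 4681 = 0.43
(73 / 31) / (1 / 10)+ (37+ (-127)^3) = -63497996 / 31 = -2048322.45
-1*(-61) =61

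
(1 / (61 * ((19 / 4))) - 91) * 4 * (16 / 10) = -674976 / 1159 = -582.38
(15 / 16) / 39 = 5 / 208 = 0.02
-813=-813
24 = 24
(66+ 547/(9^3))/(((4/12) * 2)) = 48661/486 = 100.13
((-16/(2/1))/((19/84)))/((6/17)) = -1904/19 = -100.21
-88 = -88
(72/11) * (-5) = -360/11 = -32.73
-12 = -12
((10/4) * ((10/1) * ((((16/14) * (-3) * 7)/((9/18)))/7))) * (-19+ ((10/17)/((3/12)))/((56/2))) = 2701200/833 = 3242.74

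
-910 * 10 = -9100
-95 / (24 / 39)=-1235 / 8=-154.38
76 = 76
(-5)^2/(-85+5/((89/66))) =-445/1447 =-0.31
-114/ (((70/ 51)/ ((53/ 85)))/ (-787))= 7132581/ 175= 40757.61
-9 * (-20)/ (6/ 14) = 420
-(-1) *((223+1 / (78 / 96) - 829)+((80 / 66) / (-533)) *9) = -3545882 / 5863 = -604.79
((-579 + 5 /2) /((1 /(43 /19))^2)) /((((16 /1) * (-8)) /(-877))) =-1869673669 /92416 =-20231.06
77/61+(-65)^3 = -274623.74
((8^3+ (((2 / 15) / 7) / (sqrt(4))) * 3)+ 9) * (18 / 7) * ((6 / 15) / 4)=164124 / 1225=133.98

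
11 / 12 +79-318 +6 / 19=-54211 / 228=-237.77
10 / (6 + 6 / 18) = 1.58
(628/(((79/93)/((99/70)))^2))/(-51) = -4436236431/129968825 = -34.13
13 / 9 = 1.44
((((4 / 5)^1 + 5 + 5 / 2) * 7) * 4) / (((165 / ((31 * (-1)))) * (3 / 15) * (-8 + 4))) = 18011 / 330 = 54.58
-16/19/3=-16/57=-0.28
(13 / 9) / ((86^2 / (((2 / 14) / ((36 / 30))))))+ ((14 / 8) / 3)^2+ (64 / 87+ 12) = 13.08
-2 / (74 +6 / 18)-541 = -541.03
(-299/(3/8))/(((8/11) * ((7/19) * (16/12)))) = -62491/28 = -2231.82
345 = 345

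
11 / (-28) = -11 / 28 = -0.39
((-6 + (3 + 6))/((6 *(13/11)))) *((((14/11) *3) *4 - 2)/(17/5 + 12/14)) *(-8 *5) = -102200/1937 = -52.76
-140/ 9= -15.56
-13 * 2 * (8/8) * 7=-182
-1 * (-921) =921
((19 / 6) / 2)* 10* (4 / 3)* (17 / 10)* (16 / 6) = 2584 / 27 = 95.70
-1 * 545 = -545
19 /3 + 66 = 217 /3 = 72.33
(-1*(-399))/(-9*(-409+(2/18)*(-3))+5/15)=171/1579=0.11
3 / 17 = 0.18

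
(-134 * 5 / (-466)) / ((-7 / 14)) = -670 / 233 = -2.88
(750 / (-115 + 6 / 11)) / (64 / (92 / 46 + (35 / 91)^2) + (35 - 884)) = 2994750 / 374390089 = 0.01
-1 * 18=-18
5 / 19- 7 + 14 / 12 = -635 / 114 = -5.57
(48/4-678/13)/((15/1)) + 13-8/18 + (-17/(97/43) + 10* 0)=132928/56745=2.34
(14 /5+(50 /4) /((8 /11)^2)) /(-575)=-16917 /368000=-0.05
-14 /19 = -0.74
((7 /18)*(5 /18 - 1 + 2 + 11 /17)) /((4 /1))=4123 /22032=0.19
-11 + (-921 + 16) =-916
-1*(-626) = 626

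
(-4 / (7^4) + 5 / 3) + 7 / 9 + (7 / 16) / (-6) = 1638731 / 691488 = 2.37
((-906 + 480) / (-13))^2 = 181476 / 169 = 1073.82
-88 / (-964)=22 / 241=0.09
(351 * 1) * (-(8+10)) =-6318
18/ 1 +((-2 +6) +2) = 24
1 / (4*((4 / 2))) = 1 / 8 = 0.12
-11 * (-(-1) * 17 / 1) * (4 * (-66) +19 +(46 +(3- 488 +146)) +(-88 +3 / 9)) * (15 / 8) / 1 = 1754995 / 8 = 219374.38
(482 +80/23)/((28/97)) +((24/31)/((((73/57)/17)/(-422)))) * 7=-20895298215/728686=-28675.31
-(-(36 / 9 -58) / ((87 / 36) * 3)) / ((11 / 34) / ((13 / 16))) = -5967 / 319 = -18.71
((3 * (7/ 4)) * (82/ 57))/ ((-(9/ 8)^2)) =-9184/ 1539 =-5.97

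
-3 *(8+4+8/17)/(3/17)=-212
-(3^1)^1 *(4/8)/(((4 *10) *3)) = -1/80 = -0.01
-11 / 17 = -0.65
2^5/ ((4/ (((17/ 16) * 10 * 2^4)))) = 1360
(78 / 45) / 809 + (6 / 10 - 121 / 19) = -1329502 / 230565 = -5.77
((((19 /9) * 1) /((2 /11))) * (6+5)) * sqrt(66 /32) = 2299 * sqrt(33) /72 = 183.43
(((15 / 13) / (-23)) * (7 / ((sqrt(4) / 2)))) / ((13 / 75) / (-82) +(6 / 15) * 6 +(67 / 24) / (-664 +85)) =-1495557000 / 10191527723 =-0.15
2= 2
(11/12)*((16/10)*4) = 88/15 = 5.87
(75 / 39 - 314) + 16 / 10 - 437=-48586 / 65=-747.48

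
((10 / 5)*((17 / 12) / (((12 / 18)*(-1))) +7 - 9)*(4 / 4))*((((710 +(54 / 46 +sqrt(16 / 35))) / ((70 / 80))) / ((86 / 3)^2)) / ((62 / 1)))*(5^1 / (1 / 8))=-48580290 / 9228359 - 2376*sqrt(35) / 2808631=-5.27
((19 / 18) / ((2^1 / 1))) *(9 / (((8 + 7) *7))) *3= 19 / 140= 0.14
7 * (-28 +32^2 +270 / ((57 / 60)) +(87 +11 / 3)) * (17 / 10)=929866 / 57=16313.44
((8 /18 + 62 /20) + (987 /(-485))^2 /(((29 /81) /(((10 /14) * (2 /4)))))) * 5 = 94247701 /2455749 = 38.38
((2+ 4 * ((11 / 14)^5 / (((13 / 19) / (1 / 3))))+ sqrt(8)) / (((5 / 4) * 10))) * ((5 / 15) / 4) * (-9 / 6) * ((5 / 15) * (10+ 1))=-0.20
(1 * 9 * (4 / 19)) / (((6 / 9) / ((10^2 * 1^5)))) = 5400 / 19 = 284.21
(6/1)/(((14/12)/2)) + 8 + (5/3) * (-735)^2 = 6302753/7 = 900393.29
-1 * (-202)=202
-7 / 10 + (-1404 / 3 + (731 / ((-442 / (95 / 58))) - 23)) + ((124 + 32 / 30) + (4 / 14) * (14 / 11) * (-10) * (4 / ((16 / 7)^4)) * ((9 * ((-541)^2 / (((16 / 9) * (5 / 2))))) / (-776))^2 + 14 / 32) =-1528019710092406261339 / 4909741910261760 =-311222.00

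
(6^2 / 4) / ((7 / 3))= 27 / 7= 3.86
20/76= 5/19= 0.26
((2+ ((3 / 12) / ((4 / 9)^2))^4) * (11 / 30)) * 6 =842612683 / 83886080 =10.04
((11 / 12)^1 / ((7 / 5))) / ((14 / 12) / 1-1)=55 / 14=3.93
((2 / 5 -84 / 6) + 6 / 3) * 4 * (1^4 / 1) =-232 / 5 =-46.40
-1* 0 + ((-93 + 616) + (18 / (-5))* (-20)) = 595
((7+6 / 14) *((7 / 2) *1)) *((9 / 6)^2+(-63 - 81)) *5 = -36855 / 2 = -18427.50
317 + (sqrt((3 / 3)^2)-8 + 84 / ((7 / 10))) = 430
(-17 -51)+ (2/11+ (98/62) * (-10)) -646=-729.62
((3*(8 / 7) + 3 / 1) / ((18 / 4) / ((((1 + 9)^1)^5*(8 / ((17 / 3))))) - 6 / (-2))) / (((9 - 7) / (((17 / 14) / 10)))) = 3400000 / 26133611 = 0.13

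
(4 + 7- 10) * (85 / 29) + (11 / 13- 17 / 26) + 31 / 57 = 3.67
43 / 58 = 0.74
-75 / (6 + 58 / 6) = -225 / 47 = -4.79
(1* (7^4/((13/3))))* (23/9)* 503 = 27777169/39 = 712235.10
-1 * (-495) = 495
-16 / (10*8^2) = -1 / 40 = -0.02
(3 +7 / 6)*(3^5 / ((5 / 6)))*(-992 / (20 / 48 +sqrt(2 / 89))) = -6436195200 / 1937 +173560320*sqrt(178) / 1937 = -2127316.32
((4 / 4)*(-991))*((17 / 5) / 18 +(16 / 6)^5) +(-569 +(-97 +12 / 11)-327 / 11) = -3595610869 / 26730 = -134515.93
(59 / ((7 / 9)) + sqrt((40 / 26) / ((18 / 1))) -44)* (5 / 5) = sqrt(130) / 39 + 223 / 7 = 32.15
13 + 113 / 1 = 126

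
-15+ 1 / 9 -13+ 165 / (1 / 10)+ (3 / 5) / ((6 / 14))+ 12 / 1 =73598 / 45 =1635.51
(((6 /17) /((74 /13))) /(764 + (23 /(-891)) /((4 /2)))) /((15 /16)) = 28512 /329360125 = 0.00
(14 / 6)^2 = 49 / 9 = 5.44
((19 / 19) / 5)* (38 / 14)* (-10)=-38 / 7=-5.43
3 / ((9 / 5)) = 5 / 3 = 1.67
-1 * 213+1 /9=-1916 /9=-212.89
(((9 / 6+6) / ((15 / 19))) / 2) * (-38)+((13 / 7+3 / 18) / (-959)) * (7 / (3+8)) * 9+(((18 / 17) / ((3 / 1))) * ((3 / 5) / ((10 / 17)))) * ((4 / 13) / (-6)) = -618935444 / 3428425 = -180.53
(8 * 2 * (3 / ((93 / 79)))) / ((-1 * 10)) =-632 / 155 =-4.08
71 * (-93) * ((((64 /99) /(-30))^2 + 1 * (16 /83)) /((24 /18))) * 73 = -1420694445604 /20337075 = -69857.36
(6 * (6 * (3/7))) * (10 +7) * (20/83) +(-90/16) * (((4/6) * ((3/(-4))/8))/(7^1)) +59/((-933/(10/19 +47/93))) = 1106699177267/17514843264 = 63.19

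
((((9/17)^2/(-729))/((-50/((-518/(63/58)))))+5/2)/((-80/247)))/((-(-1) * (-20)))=721692751/1872720000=0.39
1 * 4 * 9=36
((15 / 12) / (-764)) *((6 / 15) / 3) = -0.00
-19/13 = -1.46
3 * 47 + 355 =496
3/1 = 3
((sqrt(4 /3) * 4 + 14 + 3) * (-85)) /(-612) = 10 * sqrt(3) /27 + 85 /36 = 3.00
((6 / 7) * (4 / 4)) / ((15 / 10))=4 / 7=0.57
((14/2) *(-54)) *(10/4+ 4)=-2457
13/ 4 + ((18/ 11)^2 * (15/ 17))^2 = 149484637/ 16924996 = 8.83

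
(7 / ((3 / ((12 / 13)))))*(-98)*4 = -10976 / 13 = -844.31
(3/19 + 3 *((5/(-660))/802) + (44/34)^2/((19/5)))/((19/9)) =54940815/193766408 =0.28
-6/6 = -1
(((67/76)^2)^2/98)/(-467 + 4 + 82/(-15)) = -302266815/22974729053696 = -0.00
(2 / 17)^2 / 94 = 2 / 13583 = 0.00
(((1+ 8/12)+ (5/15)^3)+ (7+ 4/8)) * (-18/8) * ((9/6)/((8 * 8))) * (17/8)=-8449/8192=-1.03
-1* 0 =0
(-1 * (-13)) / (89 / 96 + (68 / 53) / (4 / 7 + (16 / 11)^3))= 62461984 / 6143903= 10.17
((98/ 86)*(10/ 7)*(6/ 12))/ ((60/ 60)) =35/ 43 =0.81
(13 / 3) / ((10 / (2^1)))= 13 / 15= 0.87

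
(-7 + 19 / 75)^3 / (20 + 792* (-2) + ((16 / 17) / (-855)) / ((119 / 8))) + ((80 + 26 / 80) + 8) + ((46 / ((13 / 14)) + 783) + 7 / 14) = 607668771765015817 / 659391570825000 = 921.56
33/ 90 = 0.37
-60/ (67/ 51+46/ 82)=-6273/ 196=-32.01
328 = 328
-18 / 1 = -18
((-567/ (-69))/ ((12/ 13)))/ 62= 819/ 5704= 0.14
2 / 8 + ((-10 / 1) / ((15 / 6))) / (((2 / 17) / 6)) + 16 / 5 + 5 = -3911 / 20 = -195.55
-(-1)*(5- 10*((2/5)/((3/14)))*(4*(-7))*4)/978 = 6287/2934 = 2.14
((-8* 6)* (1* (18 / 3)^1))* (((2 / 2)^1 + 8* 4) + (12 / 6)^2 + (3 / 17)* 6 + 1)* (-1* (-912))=-10259034.35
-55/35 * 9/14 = -99/98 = -1.01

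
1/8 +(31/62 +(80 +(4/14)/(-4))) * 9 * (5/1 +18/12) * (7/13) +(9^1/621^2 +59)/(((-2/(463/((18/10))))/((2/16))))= 4890290939/3085128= 1585.12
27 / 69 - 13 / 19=-128 / 437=-0.29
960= 960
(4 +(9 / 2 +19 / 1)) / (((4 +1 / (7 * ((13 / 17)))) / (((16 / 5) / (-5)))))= -8008 / 1905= -4.20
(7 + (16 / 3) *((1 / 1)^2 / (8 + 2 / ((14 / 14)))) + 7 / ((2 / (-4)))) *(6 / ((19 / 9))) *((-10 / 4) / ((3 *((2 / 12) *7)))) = 1746 / 133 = 13.13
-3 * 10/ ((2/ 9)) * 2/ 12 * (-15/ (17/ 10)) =3375/ 17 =198.53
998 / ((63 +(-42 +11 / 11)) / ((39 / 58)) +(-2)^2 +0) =19461 / 716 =27.18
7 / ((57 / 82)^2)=47068 / 3249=14.49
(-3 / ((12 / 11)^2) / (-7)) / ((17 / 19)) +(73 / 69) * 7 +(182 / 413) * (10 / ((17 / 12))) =84634799 / 7751184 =10.92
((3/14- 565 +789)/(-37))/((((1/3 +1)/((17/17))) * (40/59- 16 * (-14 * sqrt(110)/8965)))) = -4059499429425/515085392192 +5343234051 * sqrt(110)/18395906864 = -4.83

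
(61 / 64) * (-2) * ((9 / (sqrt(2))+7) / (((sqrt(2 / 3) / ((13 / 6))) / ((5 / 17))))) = -19.88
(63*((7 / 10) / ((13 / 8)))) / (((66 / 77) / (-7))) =-221.63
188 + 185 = 373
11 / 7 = 1.57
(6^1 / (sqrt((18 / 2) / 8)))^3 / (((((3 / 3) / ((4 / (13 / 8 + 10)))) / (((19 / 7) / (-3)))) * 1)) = -77824 * sqrt(2) / 1953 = -56.35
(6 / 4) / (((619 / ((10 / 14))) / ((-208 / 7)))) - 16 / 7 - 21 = -707839 / 30331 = -23.34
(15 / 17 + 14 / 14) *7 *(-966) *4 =-865536 / 17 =-50913.88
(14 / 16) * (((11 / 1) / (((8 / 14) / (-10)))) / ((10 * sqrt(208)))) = -539 * sqrt(13) / 1664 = -1.17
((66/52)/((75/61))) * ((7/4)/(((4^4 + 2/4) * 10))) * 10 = 4697/666900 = 0.01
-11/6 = -1.83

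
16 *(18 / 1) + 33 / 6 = 587 / 2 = 293.50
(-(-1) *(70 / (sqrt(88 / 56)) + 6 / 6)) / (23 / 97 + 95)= 97 / 9238 + 3395 *sqrt(77) / 50809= 0.60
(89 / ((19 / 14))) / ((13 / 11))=13706 / 247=55.49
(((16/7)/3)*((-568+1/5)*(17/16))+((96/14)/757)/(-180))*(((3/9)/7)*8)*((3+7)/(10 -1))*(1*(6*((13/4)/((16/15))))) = -263864575/74186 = -3556.80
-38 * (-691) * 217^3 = 268312462754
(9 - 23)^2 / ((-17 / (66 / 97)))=-12936 / 1649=-7.84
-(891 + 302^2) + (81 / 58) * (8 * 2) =-2670107 / 29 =-92072.66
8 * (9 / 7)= 72 / 7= 10.29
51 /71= 0.72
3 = 3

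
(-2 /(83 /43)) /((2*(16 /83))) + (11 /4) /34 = -709 /272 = -2.61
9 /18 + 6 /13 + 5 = 5.96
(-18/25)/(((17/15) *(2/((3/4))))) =-81/340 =-0.24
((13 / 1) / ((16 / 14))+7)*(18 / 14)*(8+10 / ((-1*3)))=441 / 4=110.25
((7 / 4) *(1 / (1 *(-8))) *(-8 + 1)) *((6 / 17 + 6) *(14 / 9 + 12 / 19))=1617 / 76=21.28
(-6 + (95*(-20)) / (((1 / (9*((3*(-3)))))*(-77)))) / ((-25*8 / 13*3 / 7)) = 334451 / 1100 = 304.05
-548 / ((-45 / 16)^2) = -140288 / 2025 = -69.28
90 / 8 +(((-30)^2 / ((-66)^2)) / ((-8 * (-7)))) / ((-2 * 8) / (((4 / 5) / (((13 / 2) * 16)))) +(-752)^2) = 42949811545 / 3817761024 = 11.25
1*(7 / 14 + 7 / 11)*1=25 / 22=1.14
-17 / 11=-1.55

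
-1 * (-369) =369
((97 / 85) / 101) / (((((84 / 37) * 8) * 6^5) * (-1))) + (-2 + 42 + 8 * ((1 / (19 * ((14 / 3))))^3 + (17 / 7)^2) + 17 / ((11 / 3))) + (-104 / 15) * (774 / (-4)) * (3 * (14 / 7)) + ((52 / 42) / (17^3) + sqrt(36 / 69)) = 2 * sqrt(69) / 23 + 390223492042392773418067 / 47930640802088647680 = 8142.14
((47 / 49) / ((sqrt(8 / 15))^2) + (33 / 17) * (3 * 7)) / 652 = 283641 / 4344928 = 0.07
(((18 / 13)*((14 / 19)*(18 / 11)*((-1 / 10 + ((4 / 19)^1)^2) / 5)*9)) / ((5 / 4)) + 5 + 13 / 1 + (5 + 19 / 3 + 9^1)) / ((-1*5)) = -14050298131 / 1839069375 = -7.64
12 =12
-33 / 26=-1.27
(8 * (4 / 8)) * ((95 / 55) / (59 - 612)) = -76 / 6083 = -0.01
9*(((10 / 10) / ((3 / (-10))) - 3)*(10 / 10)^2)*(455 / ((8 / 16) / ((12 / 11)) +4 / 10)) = -30215.53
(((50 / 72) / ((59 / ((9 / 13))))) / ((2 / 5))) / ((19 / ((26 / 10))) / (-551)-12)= -3625 / 2137688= -0.00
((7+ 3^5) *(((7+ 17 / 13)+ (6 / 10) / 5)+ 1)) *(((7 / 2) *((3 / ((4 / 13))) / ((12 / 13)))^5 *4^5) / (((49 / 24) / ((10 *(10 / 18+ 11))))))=1319995059454175 / 21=62856907593055.95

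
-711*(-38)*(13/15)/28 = 58539/70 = 836.27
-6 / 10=-3 / 5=-0.60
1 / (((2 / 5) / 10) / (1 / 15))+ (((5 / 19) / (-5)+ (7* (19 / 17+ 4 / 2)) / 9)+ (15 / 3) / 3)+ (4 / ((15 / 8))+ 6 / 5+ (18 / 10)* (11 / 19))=10.08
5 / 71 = 0.07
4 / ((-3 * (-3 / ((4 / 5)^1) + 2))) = 16 / 21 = 0.76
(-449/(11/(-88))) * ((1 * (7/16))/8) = 3143/16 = 196.44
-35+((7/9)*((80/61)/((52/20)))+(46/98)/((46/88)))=-11788727/349713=-33.71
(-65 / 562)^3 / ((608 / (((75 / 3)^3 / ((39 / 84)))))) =-2310546875 / 26980657856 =-0.09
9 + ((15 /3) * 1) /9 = 9.56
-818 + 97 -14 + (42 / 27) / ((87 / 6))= -191807 / 261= -734.89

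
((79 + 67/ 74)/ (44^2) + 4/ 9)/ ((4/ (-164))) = -19.91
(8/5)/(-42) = -4/105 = -0.04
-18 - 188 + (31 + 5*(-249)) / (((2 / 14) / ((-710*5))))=30167694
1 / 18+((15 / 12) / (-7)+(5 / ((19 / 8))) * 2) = 19571 / 4788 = 4.09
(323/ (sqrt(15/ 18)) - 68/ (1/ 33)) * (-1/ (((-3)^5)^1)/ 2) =-3.89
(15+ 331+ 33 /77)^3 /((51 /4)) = 57042062500 /17493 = 3260850.77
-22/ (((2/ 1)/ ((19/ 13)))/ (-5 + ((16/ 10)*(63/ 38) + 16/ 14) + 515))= -8260.25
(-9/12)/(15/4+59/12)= -9/104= -0.09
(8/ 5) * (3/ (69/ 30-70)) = -48/ 677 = -0.07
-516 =-516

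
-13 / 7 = -1.86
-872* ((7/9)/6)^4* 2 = -261709/531441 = -0.49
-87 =-87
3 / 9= 1 / 3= 0.33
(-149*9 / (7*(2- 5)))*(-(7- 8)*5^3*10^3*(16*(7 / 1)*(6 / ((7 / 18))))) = 96552000000 / 7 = 13793142857.14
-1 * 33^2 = -1089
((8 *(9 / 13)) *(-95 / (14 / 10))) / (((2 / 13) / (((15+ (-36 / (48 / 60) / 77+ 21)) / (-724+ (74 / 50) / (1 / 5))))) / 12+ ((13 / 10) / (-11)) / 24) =246215376000 / 173174897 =1421.77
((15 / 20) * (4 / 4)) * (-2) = -3 / 2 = -1.50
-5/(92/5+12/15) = -25/96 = -0.26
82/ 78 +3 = 158/ 39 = 4.05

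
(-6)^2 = 36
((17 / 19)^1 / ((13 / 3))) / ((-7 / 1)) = -51 / 1729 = -0.03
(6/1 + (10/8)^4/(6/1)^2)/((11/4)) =55921/25344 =2.21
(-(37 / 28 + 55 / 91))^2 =491401 / 132496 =3.71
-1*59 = -59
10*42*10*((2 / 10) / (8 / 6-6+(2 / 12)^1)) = -560 / 3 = -186.67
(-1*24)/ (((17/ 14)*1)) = -336/ 17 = -19.76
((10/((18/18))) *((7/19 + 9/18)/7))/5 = 33/133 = 0.25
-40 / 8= -5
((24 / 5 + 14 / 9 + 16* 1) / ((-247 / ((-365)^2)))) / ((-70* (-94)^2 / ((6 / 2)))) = 2680487 / 45832332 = 0.06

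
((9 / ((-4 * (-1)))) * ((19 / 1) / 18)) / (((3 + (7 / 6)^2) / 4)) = 342 / 157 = 2.18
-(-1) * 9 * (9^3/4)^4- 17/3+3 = 7625597482939/768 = 9929163389.24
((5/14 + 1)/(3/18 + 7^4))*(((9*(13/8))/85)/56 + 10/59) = 22099071/226579465280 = 0.00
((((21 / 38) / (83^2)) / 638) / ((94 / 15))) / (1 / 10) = 1575 / 7849795052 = 0.00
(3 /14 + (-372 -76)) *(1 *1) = -6269 /14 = -447.79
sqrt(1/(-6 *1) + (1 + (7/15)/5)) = sqrt(834)/30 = 0.96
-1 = -1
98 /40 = 49 /20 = 2.45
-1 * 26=-26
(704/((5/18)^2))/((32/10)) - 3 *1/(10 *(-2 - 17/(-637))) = 2389433/838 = 2851.35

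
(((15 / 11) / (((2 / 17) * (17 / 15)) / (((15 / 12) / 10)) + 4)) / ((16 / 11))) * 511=114975 / 1216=94.55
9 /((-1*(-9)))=1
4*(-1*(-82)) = 328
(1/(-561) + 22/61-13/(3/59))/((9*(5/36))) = -11649184/57035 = -204.25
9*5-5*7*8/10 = 17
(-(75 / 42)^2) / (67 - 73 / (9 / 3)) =-1875 / 25088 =-0.07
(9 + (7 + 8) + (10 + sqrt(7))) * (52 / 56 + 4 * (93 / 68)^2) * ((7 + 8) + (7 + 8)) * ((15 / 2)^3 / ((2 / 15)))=51680784375 * sqrt(7) / 64736 + 51680784375 / 1904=29255455.57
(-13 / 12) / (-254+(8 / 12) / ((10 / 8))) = 65 / 15208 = 0.00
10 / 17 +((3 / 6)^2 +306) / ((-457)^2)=8374785 / 14201732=0.59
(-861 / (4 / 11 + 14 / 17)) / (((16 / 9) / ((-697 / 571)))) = 336665637 / 676064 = 497.98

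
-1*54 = -54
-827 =-827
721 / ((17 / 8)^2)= 46144 / 289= 159.67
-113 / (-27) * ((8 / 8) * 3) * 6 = 226 / 3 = 75.33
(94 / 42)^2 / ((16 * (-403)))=-2209 / 2843568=-0.00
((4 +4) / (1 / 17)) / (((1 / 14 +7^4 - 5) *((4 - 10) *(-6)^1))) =0.00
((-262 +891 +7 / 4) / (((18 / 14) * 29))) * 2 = 203 / 6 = 33.83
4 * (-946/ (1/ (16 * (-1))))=60544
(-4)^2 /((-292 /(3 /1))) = -12 /73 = -0.16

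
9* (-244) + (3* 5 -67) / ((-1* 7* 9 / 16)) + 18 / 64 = -4399945 / 2016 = -2182.51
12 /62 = 6 /31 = 0.19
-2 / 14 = -1 / 7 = -0.14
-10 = -10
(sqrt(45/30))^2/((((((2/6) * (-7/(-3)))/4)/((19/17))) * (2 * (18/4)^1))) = 114/119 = 0.96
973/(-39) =-973/39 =-24.95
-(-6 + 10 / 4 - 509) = 1025 / 2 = 512.50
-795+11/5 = -3964/5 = -792.80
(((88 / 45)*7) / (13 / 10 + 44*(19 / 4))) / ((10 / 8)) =4928 / 94635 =0.05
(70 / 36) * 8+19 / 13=1991 / 117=17.02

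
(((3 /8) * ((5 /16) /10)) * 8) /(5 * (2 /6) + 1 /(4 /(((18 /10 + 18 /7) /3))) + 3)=0.02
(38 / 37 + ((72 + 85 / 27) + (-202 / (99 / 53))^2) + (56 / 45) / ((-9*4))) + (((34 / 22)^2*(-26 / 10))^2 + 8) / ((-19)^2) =1553784243142796 / 132002889975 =11770.84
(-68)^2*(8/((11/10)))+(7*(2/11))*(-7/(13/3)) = 4808666/143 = 33627.03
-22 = -22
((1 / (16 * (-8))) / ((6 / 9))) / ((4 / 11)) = -0.03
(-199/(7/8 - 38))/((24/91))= 18109/891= 20.32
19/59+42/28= 1.82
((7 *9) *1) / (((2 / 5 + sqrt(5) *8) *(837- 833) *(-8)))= 315 / 127936- 1575 *sqrt(5) / 31984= -0.11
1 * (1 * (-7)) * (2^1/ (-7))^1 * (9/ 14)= 9/ 7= 1.29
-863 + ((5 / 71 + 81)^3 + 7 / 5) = 951983725492 / 1789555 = 531966.73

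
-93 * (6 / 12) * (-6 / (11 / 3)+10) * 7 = -29946 / 11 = -2722.36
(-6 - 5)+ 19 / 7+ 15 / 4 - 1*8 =-351 / 28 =-12.54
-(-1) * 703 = 703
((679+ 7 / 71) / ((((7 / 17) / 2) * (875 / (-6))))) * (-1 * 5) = 200736 / 1775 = 113.09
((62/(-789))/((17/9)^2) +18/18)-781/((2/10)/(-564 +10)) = 164431337923/76007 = 2163370.98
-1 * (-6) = 6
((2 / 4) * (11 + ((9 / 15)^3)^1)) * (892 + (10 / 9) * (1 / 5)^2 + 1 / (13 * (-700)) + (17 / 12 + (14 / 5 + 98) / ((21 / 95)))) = 7567.78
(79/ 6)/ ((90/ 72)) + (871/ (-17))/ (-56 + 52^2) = 7099463/ 675240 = 10.51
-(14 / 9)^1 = -14 / 9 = -1.56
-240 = -240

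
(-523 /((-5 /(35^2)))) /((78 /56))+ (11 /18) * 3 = 2391901 /26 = 91996.19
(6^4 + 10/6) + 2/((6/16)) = 1303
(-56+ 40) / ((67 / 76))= -1216 / 67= -18.15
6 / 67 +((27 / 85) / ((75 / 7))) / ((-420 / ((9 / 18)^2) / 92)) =250377 / 2847500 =0.09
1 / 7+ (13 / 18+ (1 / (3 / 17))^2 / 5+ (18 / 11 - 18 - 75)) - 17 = -700459 / 6930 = -101.08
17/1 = 17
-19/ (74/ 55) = -1045/ 74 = -14.12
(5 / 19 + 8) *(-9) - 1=-1432 / 19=-75.37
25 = 25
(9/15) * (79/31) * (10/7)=474/217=2.18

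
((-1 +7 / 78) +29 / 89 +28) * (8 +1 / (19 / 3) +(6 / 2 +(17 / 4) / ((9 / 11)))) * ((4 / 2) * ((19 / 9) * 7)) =14901026105 / 1124604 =13250.02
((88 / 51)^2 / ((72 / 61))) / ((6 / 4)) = 1.68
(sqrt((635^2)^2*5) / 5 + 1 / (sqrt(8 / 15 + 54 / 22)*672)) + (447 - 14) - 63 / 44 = 180759.27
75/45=5/3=1.67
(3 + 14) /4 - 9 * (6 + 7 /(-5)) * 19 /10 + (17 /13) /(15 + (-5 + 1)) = -1062363 /14300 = -74.29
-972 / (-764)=243 / 191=1.27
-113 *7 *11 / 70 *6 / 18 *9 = -3729 / 10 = -372.90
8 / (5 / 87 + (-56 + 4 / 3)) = -696 / 4751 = -0.15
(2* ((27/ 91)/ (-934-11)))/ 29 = -2/ 92365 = -0.00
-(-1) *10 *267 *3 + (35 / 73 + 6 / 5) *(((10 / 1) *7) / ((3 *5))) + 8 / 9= 26341516 / 3285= 8018.73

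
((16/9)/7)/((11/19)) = 304/693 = 0.44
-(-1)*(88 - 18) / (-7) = -10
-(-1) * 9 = 9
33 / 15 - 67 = -324 / 5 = -64.80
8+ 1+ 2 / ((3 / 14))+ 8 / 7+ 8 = 577 / 21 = 27.48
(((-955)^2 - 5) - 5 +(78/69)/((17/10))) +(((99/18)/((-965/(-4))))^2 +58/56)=9298057055146607/10195051300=912016.70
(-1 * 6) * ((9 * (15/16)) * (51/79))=-20655/632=-32.68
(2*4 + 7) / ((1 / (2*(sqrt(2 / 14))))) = 30*sqrt(7) / 7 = 11.34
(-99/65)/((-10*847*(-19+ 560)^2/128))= 576/7324342025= 0.00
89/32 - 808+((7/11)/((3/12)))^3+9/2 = -33401749/42592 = -784.23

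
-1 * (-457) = 457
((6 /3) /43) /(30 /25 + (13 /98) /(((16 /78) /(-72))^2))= 980 /344372079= 0.00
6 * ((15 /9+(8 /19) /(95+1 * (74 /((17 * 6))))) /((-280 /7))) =-232507 /927580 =-0.25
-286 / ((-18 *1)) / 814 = 13 / 666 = 0.02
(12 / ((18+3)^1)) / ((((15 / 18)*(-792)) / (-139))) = 139 / 1155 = 0.12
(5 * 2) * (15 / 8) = 18.75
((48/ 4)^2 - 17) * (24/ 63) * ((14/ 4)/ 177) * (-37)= -18796/ 531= -35.40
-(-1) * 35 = 35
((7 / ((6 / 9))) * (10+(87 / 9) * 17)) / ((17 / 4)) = 7322 / 17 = 430.71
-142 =-142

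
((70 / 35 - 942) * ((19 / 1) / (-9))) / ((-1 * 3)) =-17860 / 27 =-661.48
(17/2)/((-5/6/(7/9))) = -119/15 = -7.93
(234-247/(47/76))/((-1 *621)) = 338/1269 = 0.27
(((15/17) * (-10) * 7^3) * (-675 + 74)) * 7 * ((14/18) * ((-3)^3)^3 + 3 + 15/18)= -3312805620775/17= -194870918869.12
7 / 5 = 1.40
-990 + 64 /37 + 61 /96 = -3508079 /3552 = -987.63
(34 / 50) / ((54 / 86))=731 / 675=1.08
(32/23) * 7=224/23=9.74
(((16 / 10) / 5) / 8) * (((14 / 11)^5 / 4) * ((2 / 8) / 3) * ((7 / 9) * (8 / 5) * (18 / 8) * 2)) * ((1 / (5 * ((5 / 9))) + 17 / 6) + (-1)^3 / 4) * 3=207768134 / 1509853125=0.14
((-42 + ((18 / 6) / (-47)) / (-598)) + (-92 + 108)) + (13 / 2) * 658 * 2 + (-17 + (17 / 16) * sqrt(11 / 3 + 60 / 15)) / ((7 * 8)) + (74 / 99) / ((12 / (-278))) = 17 * sqrt(69) / 2688 + 1989126836815 / 233729496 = 8510.43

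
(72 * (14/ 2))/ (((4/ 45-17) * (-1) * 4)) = 5670/ 761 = 7.45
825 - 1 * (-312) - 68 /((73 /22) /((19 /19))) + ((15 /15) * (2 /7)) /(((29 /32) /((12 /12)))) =16550187 /14819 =1116.82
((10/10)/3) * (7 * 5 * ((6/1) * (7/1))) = 490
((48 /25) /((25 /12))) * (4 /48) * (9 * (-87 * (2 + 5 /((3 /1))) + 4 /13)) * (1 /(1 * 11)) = -1789776 /89375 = -20.03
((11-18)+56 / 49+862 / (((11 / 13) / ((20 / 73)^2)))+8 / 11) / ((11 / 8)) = 234174760 / 4513663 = 51.88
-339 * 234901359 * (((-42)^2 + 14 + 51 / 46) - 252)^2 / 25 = -392953165045827387309 / 52900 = -7428226182340782.37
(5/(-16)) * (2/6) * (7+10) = -85/48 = -1.77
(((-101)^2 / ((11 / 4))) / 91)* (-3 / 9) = -40804 / 3003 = -13.59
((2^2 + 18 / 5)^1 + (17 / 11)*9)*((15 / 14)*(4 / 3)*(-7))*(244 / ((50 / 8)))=-2309216 / 275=-8397.15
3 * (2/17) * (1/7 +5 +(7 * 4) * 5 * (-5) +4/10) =-145836/595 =-245.10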